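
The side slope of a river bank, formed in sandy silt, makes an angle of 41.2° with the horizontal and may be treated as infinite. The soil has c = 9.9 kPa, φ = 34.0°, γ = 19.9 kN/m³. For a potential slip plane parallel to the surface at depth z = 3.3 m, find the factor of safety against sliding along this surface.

FS = 1.07

For an infinite slope with a slip plane parallel to the surface (no pore pressure): FS = [c + γz cos²β tanφ] / [γz sinβ cosβ].
γz = 19.9·3.3 = 65.67 kN/m²
Numerator = 9.9 + 65.67·cos²41.2°·tan34.0° = 9.9 + 65.67·0.5661·0.6745 = 34.977 kPa
Denominator = 65.67·sin41.2°·cos41.2° = 65.67·0.6587·0.7524 = 32.547 kPa
FS = 34.977 / 32.547 = 1.075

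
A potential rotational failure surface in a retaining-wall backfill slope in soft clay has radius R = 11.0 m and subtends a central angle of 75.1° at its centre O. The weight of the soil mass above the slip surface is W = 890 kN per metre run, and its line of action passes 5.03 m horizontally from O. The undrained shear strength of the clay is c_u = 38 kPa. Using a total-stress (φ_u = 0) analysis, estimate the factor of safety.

Taking moments about the centre O, the resisting moment is provided by the undrained shear strength acting along the arc:
Arc length L_a = R·θ = 11.0·(75.1°·π/180) = 11.0·1.3107 = 14.42 m
M_R = c_u·L_a·R = 38·14.42·11.0 = 6026.8 kN·m/m
M_D = W·d = 890·5.03 = 4476.7 kN·m/m
FS = M_R / M_D = 6026.8 / 4476.7 = 1.346

FS = 1.35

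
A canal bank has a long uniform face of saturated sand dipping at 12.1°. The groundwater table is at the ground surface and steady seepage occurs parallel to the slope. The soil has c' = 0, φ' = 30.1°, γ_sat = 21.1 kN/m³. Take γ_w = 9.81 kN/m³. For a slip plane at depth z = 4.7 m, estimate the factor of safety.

With seepage parallel to the slope and the water table at the surface, the effective normal stress on the slip plane uses the buoyant unit weight γ' = γ_sat − γ_w while the driving shear stress uses γ_sat:
FS = [c' + γ' z cos²β tanφ'] / [γ_sat z sinβ cosβ]
(For c' = 0 this reduces to FS = (γ'/γ_sat)·tanφ'/tanβ.)
γ' = 21.1 − 9.81 = 11.29 kN/m³
Numerator = 0.0 + 11.29·4.7·cos²12.1°·tan30.1° = 0.0 + 11.29·4.7·0.9561·0.5797 = 29.408 kPa
Denominator = 21.1·4.7·sin12.1°·cos12.1° = 21.1·4.7·0.2096·0.9778 = 20.326 kPa
FS = 29.408 / 20.326 = 1.447

FS = 1.45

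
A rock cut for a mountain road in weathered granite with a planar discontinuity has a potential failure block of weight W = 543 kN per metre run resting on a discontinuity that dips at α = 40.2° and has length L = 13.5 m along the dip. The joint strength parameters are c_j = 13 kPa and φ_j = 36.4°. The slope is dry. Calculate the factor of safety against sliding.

Resolving the block weight along and normal to the plane and applying the Mohr–Coulomb strength on the joint:
N' = W cosα = 543·cos40.2° = 414.7 kN/m
Driving force T = W sinα = 543·sin40.2° = 350.5 kN/m
Resisting force R = c_j·L + N'·tanφ_j = 13·13.5 + 414.7·tan36.4° = 175.5 + 305.8 = 481.3 kN/m
FS = R / T = 481.3 / 350.5 = 1.373

FS = 1.37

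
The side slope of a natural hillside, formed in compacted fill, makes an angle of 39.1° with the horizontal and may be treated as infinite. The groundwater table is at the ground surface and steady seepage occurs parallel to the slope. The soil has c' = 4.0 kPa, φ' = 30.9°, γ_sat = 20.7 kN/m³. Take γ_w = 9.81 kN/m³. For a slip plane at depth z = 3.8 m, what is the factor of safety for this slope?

With seepage parallel to the slope and the water table at the surface, the effective normal stress on the slip plane uses the buoyant unit weight γ' = γ_sat − γ_w while the driving shear stress uses γ_sat:
FS = [c' + γ' z cos²β tanφ'] / [γ_sat z sinβ cosβ]
γ' = 20.7 − 9.81 = 10.89 kN/m³
Numerator = 4.0 + 10.89·3.8·cos²39.1°·tan30.9° = 4.0 + 10.89·3.8·0.6022·0.5985 = 18.916 kPa
Denominator = 20.7·3.8·sin39.1°·cos39.1° = 20.7·3.8·0.6307·0.7760 = 38.499 kPa
FS = 18.916 / 38.499 = 0.491

FS = 0.49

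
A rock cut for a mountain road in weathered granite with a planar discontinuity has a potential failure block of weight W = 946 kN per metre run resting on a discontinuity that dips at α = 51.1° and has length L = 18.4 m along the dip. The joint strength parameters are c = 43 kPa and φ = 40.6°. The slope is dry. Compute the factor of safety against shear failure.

Resolving the block weight along and normal to the plane and applying the Mohr–Coulomb strength on the joint:
N' = W cosα = 946·cos51.1° = 594.1 kN/m
Driving force T = W sinα = 946·sin51.1° = 736.2 kN/m
Resisting force R = c·L + N'·tanφ = 43·18.4 + 594.1·tan40.6° = 791.2 + 509.2 = 1300.4 kN/m
FS = R / T = 1300.4 / 736.2 = 1.766

FS = 1.77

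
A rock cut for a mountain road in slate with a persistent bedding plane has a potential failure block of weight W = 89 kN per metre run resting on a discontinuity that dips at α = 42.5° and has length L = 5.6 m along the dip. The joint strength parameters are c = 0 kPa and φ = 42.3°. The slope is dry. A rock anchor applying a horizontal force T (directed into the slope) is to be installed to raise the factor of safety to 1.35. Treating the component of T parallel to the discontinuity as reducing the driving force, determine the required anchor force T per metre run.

Resolving forces along and normal to the sliding plane, with the horizontal anchor force T adding T·sinα to the effective normal force and T·cosα acting up the plane against the driving force:
FS = [cL + (W cosα + T sinα) tanφ] / [W sinα − T cosα]
Without the anchor: N' = 65.6 kN/m, driving T_d = 60.1 kN/m, resisting R = 0·5.6 + 65.6·tan42.3° = 59.7 kN/m, FS = 0.99.
Setting FS = 1.35 and solving for T:
1.35·(60.1 − T cos42.5°) = 59.7 + T sin42.5°·tan42.3°
T·(sin42.5°·tan42.3° + 1.35·cos42.5°) = 1.35·60.1 − 59.7
T·(0.6756·0.9099 + 1.35·0.7373) = 81.2 − 59.7 = 21.5
T·1.6101 = 21.5
T = 13.3 kN/m

T = 13 kN/m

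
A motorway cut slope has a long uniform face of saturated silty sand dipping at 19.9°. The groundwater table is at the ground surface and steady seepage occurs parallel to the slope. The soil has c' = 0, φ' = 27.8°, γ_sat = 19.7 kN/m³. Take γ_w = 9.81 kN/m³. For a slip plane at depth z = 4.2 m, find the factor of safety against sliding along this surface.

FS = 0.73

With seepage parallel to the slope and the water table at the surface, the effective normal stress on the slip plane uses the buoyant unit weight γ' = γ_sat − γ_w while the driving shear stress uses γ_sat:
FS = [c' + γ' z cos²β tanφ'] / [γ_sat z sinβ cosβ]
(For c' = 0 this reduces to FS = (γ'/γ_sat)·tanφ'/tanβ.)
γ' = 19.7 − 9.81 = 9.89 kN/m³
Numerator = 0.0 + 9.89·4.2·cos²19.9°·tan27.8° = 0.0 + 9.89·4.2·0.8841·0.5272 = 19.363 kPa
Denominator = 19.7·4.2·sin19.9°·cos19.9° = 19.7·4.2·0.3404·0.9403 = 26.481 kPa
FS = 19.363 / 26.481 = 0.731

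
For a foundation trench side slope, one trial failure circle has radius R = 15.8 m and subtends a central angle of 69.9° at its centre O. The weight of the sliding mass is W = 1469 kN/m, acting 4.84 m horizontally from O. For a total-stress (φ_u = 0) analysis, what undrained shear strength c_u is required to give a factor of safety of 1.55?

FS = c_u·L_a·R / (W·d), so c_u = FS·W·d / (L_a·R).
Arc length L_a = R·θ = 15.8·(69.9°·π/180) = 15.8·1.2200 = 19.28 m
c_u = 1.55·1469·4.84 / (19.28·15.8) = 11020.4 / 304.56 = 36.19 kPa

c_u = 36.2 kPa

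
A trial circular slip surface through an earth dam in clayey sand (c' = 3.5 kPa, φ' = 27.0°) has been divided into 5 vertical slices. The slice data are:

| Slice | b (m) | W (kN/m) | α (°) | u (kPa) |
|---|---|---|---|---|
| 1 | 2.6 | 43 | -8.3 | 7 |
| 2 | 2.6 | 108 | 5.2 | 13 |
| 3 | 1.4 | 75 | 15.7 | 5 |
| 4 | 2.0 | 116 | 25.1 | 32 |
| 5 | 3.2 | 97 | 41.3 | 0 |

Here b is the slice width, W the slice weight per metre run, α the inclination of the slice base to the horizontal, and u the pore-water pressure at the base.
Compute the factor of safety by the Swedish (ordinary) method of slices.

Ordinary method of slices: FS = Σ[c'·Δl_i + (W_i cosα_i − u_i·Δl_i)·tanφ'] / Σ W_i sinα_i, with Δl_i = b_i / cosα_i.
Slice 1: Δl = 2.6/cos(-8.3°) = 2.628 m; N'_1 = 43·cos(-8.3°) − 7·2.628 = 24.2; c'Δl = 9.20; W sinα = -6.2
Slice 2: Δl = 2.6/cos5.2° = 2.611 m; N'_2 = 108·cos5.2° − 13·2.611 = 73.6; c'Δl = 9.14; W sinα = 9.8
Slice 3: Δl = 1.4/cos15.7° = 1.454 m; N'_3 = 75·cos15.7° − 5·1.454 = 64.9; c'Δl = 5.09; W sinα = 20.3
Slice 4: Δl = 2.0/cos25.1° = 2.209 m; N'_4 = 116·cos25.1° − 32·2.209 = 34.4; c'Δl = 7.73; W sinα = 49.2
Slice 5: Δl = 3.2/cos41.3° = 4.259 m; N'_5 = 97·cos41.3° − 0·4.259 = 72.9; c'Δl = 14.91; W sinα = 64.0
Σc'Δl = 46.1 kN/m; ΣN' = 269.9 kN/m; ΣW sinα = 137.1 kN/m
Resisting = 46.1 + 269.9·tan27.0° = 46.1 + 137.5 = 183.6 kN/m
FS = 183.6 / 137.1 = 1.339

FS = 1.34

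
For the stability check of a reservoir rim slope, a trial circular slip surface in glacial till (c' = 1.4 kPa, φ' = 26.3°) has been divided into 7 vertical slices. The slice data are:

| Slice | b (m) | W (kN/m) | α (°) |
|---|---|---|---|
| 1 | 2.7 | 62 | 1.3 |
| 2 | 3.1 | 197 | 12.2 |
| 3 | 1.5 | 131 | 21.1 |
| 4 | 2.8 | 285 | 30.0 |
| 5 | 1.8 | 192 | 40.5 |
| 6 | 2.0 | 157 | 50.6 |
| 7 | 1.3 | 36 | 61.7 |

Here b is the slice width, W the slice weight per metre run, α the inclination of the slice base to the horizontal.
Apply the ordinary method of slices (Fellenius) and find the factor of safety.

Ordinary method of slices: FS = Σ[c'·Δl_i + (W_i cosα_i)·tanφ'] / Σ W_i sinα_i, with Δl_i = b_i / cosα_i.
Slice 1: Δl = 2.7/cos1.3° = 2.701 m; N'_1 = 62·cos1.3° = 62.0; c'Δl = 3.78; W sinα = 1.4
Slice 2: Δl = 3.1/cos12.2° = 3.172 m; N'_2 = 197·cos12.2° = 192.6; c'Δl = 4.44; W sinα = 41.6
Slice 3: Δl = 1.5/cos21.1° = 1.608 m; N'_3 = 131·cos21.1° = 122.2; c'Δl = 2.25; W sinα = 47.2
Slice 4: Δl = 2.8/cos30.0° = 3.233 m; N'_4 = 285·cos30.0° = 246.8; c'Δl = 4.53; W sinα = 142.5
Slice 5: Δl = 1.8/cos40.5° = 2.367 m; N'_5 = 192·cos40.5° = 146.0; c'Δl = 3.31; W sinα = 124.7
Slice 6: Δl = 2.0/cos50.6° = 3.151 m; N'_6 = 157·cos50.6° = 99.7; c'Δl = 4.41; W sinα = 121.3
Slice 7: Δl = 1.3/cos61.7° = 2.742 m; N'_7 = 36·cos61.7° = 17.1; c'Δl = 3.84; W sinα = 31.7
Σc'Δl = 26.6 kN/m; ΣN' = 886.3 kN/m; ΣW sinα = 510.4 kN/m
Resisting = 26.6 + 886.3·tan26.3° = 26.6 + 438.0 = 464.6 kN/m
FS = 464.6 / 510.4 = 0.910

FS = 0.91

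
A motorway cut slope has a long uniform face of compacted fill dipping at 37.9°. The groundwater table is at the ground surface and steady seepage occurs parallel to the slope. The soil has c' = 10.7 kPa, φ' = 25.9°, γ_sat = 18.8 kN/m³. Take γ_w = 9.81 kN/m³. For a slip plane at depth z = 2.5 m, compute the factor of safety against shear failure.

With seepage parallel to the slope and the water table at the surface, the effective normal stress on the slip plane uses the buoyant unit weight γ' = γ_sat − γ_w while the driving shear stress uses γ_sat:
FS = [c' + γ' z cos²β tanφ'] / [γ_sat z sinβ cosβ]
γ' = 18.8 − 9.81 = 8.99 kN/m³
Numerator = 10.7 + 8.99·2.5·cos²37.9°·tan25.9° = 10.7 + 8.99·2.5·0.6227·0.4856 = 17.495 kPa
Denominator = 18.8·2.5·sin37.9°·cos37.9° = 18.8·2.5·0.6143·0.7891 = 22.782 kPa
FS = 17.495 / 22.782 = 0.768

FS = 0.77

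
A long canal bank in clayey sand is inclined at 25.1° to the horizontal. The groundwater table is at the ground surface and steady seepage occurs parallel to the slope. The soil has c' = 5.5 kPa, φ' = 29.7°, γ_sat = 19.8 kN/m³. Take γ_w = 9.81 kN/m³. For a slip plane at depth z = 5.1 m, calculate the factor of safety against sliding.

With seepage parallel to the slope and the water table at the surface, the effective normal stress on the slip plane uses the buoyant unit weight γ' = γ_sat − γ_w while the driving shear stress uses γ_sat:
FS = [c' + γ' z cos²β tanφ'] / [γ_sat z sinβ cosβ]
γ' = 19.8 − 9.81 = 9.99 kN/m³
Numerator = 5.5 + 9.99·5.1·cos²25.1°·tan29.7° = 5.5 + 9.99·5.1·0.8201·0.5704 = 29.331 kPa
Denominator = 19.8·5.1·sin25.1°·cos25.1° = 19.8·5.1·0.4242·0.9056 = 38.791 kPa
FS = 29.331 / 38.791 = 0.756

FS = 0.76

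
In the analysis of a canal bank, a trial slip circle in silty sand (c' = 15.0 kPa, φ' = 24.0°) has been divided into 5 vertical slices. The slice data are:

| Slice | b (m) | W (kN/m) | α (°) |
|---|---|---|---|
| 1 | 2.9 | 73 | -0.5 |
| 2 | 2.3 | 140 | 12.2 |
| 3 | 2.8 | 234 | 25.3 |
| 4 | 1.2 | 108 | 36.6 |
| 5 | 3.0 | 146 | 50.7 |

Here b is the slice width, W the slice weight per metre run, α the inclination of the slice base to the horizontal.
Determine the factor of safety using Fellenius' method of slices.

FS = 1.59

Ordinary method of slices: FS = Σ[c'·Δl_i + (W_i cosα_i)·tanφ'] / Σ W_i sinα_i, with Δl_i = b_i / cosα_i.
Slice 1: Δl = 2.9/cos(-0.5°) = 2.900 m; N'_1 = 73·cos(-0.5°) = 73.0; c'Δl = 43.50; W sinα = -0.6
Slice 2: Δl = 2.3/cos12.2° = 2.353 m; N'_2 = 140·cos12.2° = 136.8; c'Δl = 35.30; W sinα = 29.6
Slice 3: Δl = 2.8/cos25.3° = 3.097 m; N'_3 = 234·cos25.3° = 211.6; c'Δl = 46.46; W sinα = 100.0
Slice 4: Δl = 1.2/cos36.6° = 1.495 m; N'_4 = 108·cos36.6° = 86.7; c'Δl = 22.42; W sinα = 64.4
Slice 5: Δl = 3.0/cos50.7° = 4.736 m; N'_5 = 146·cos50.7° = 92.5; c'Δl = 71.05; W sinα = 113.0
Σc'Δl = 218.7 kN/m; ΣN' = 600.6 kN/m; ΣW sinα = 306.3 kN/m
Resisting = 218.7 + 600.6·tan24.0° = 218.7 + 267.4 = 486.1 kN/m
FS = 486.1 / 306.3 = 1.587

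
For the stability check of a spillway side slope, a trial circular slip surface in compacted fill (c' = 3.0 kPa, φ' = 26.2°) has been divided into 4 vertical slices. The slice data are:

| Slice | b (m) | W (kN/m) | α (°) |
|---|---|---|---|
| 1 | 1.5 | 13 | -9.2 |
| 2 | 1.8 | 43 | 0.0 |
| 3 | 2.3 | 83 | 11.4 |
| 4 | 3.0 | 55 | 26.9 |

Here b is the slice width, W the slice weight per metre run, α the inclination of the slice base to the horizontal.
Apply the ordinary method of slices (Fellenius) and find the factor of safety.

Ordinary method of slices: FS = Σ[c'·Δl_i + (W_i cosα_i)·tanφ'] / Σ W_i sinα_i, with Δl_i = b_i / cosα_i.
Slice 1: Δl = 1.5/cos(-9.2°) = 1.520 m; N'_1 = 13·cos(-9.2°) = 12.8; c'Δl = 4.56; W sinα = -2.1
Slice 2: Δl = 1.8/cos0.0° = 1.800 m; N'_2 = 43·cos0.0° = 43.0; c'Δl = 5.40; W sinα = 0.0
Slice 3: Δl = 2.3/cos11.4° = 2.346 m; N'_3 = 83·cos11.4° = 81.4; c'Δl = 7.04; W sinα = 16.4
Slice 4: Δl = 3.0/cos26.9° = 3.364 m; N'_4 = 55·cos26.9° = 49.0; c'Δl = 10.09; W sinα = 24.9
Σc'Δl = 27.1 kN/m; ΣN' = 186.2 kN/m; ΣW sinα = 39.2 kN/m
Resisting = 27.1 + 186.2·tan26.2° = 27.1 + 91.6 = 118.7 kN/m
FS = 118.7 / 39.2 = 3.028

FS = 3.03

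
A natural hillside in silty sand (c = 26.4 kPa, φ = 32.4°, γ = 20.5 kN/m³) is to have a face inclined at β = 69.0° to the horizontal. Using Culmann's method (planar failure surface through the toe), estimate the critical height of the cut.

Culmann's analysis gives the critical failure plane at α_cr = (β + φ)/2 = (69.0 + 32.4)/2 = 50.7°, and the critical height
H_c = (4c/γ) · sinβ cosφ / [1 − cos(β − φ)]
    = (4·26.4/20.5) · sin69.0°·cos32.4° / [1 − cos(36.6°)]
    = 5.151 · 0.9336·0.8443 / [1 − 0.8028]
    = 5.151 · 0.7882 / 0.1972
    = 20.59 m

H_c = 20.59 m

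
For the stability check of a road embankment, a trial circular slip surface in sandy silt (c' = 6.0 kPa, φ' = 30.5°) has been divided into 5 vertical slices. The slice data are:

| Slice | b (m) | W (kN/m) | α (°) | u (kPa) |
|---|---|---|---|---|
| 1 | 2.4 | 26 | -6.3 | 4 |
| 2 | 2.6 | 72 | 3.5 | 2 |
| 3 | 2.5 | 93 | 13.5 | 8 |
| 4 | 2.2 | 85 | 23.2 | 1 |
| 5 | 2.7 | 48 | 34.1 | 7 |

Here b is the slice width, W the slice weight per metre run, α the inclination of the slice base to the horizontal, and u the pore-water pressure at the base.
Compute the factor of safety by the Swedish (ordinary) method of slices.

Ordinary method of slices: FS = Σ[c'·Δl_i + (W_i cosα_i − u_i·Δl_i)·tanφ'] / Σ W_i sinα_i, with Δl_i = b_i / cosα_i.
Slice 1: Δl = 2.4/cos(-6.3°) = 2.415 m; N'_1 = 26·cos(-6.3°) − 4·2.415 = 16.2; c'Δl = 14.49; W sinα = -2.9
Slice 2: Δl = 2.6/cos3.5° = 2.605 m; N'_2 = 72·cos3.5° − 2·2.605 = 66.7; c'Δl = 15.63; W sinα = 4.4
Slice 3: Δl = 2.5/cos13.5° = 2.571 m; N'_3 = 93·cos13.5° − 8·2.571 = 69.9; c'Δl = 15.43; W sinα = 21.7
Slice 4: Δl = 2.2/cos23.2° = 2.394 m; N'_4 = 85·cos23.2° − 1·2.394 = 75.7; c'Δl = 14.36; W sinα = 33.5
Slice 5: Δl = 2.7/cos34.1° = 3.261 m; N'_5 = 48·cos34.1° − 7·3.261 = 16.9; c'Δl = 19.56; W sinα = 26.9
Σc'Δl = 79.5 kN/m; ΣN' = 245.4 kN/m; ΣW sinα = 83.6 kN/m
Resisting = 79.5 + 245.4·tan30.5° = 79.5 + 144.5 = 224.0 kN/m
FS = 224.0 / 83.6 = 2.678

FS = 2.68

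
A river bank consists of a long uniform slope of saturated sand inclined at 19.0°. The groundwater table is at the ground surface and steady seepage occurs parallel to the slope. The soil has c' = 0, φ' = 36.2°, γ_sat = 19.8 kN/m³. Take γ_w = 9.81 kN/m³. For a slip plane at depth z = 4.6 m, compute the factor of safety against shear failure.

With seepage parallel to the slope and the water table at the surface, the effective normal stress on the slip plane uses the buoyant unit weight γ' = γ_sat − γ_w while the driving shear stress uses γ_sat:
FS = [c' + γ' z cos²β tanφ'] / [γ_sat z sinβ cosβ]
(For c' = 0 this reduces to FS = (γ'/γ_sat)·tanφ'/tanβ.)
γ' = 19.8 − 9.81 = 9.99 kN/m³
Numerator = 0.0 + 9.99·4.6·cos²19.0°·tan36.2° = 0.0 + 9.99·4.6·0.8940·0.7319 = 30.068 kPa
Denominator = 19.8·4.6·sin19.0°·cos19.0° = 19.8·4.6·0.3256·0.9455 = 28.037 kPa
FS = 30.068 / 28.037 = 1.072

FS = 1.07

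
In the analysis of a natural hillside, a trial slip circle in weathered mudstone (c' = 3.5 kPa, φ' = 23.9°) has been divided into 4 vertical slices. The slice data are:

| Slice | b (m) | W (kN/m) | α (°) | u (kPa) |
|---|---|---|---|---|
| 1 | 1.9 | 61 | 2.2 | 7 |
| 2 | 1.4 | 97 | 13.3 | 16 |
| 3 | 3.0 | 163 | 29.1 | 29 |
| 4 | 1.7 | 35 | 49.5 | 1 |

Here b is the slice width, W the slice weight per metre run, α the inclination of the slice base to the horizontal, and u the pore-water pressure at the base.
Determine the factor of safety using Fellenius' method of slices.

FS = 0.87

Ordinary method of slices: FS = Σ[c'·Δl_i + (W_i cosα_i − u_i·Δl_i)·tanφ'] / Σ W_i sinα_i, with Δl_i = b_i / cosα_i.
Slice 1: Δl = 1.9/cos2.2° = 1.901 m; N'_1 = 61·cos2.2° − 7·1.901 = 47.6; c'Δl = 6.65; W sinα = 2.3
Slice 2: Δl = 1.4/cos13.3° = 1.439 m; N'_2 = 97·cos13.3° − 16·1.439 = 71.4; c'Δl = 5.04; W sinα = 22.3
Slice 3: Δl = 3.0/cos29.1° = 3.433 m; N'_3 = 163·cos29.1° − 29·3.433 = 42.9; c'Δl = 12.02; W sinα = 79.3
Slice 4: Δl = 1.7/cos49.5° = 2.618 m; N'_4 = 35·cos49.5° − 1·2.618 = 20.1; c'Δl = 9.16; W sinα = 26.6
Σc'Δl = 32.9 kN/m; ΣN' = 182.0 kN/m; ΣW sinα = 130.5 kN/m
Resisting = 32.9 + 182.0·tan23.9° = 32.9 + 80.6 = 113.5 kN/m
FS = 113.5 / 130.5 = 0.870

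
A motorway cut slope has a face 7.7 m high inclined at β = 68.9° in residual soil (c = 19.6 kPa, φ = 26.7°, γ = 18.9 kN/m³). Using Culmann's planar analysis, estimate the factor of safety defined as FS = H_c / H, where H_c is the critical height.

H_c = (4c/γ) · sinβ cosφ / [1 − cos(β − φ)]
    = (4·19.6/18.9) · sin68.9°·cos26.7° / [1 − cos42.2°]
    = 4.148 · 0.8335 / 0.2592 = 13.34 m
FS = H_c / H = 13.34 / 7.7 = 1.732

FS = 1.73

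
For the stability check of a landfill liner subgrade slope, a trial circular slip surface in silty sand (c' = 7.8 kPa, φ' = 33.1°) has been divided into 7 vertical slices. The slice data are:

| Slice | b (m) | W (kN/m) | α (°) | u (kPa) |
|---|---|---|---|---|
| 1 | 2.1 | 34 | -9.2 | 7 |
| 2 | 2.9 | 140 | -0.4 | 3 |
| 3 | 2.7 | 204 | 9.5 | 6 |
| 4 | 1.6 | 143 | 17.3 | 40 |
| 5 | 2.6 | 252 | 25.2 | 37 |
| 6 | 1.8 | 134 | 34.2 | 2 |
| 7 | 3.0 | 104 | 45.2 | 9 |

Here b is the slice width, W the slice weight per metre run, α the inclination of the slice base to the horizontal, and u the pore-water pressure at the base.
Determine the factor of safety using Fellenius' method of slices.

Ordinary method of slices: FS = Σ[c'·Δl_i + (W_i cosα_i − u_i·Δl_i)·tanφ'] / Σ W_i sinα_i, with Δl_i = b_i / cosα_i.
Slice 1: Δl = 2.1/cos(-9.2°) = 2.127 m; N'_1 = 34·cos(-9.2°) − 7·2.127 = 18.7; c'Δl = 16.59; W sinα = -5.4
Slice 2: Δl = 2.9/cos(-0.4°) = 2.900 m; N'_2 = 140·cos(-0.4°) − 3·2.900 = 131.3; c'Δl = 22.62; W sinα = -1.0
Slice 3: Δl = 2.7/cos9.5° = 2.738 m; N'_3 = 204·cos9.5° − 6·2.738 = 184.8; c'Δl = 21.35; W sinα = 33.7
Slice 4: Δl = 1.6/cos17.3° = 1.676 m; N'_4 = 143·cos17.3° − 40·1.676 = 69.5; c'Δl = 13.07; W sinα = 42.5
Slice 5: Δl = 2.6/cos25.2° = 2.873 m; N'_5 = 252·cos25.2° − 37·2.873 = 121.7; c'Δl = 22.41; W sinα = 107.3
Slice 6: Δl = 1.8/cos34.2° = 2.176 m; N'_6 = 134·cos34.2° − 2·2.176 = 106.5; c'Δl = 16.98; W sinα = 75.3
Slice 7: Δl = 3.0/cos45.2° = 4.258 m; N'_7 = 104·cos45.2° − 9·4.258 = 35.0; c'Δl = 33.21; W sinα = 73.8
Σc'Δl = 146.2 kN/m; ΣN' = 667.4 kN/m; ΣW sinα = 326.2 kN/m
Resisting = 146.2 + 667.4·tan33.1° = 146.2 + 435.1 = 581.3 kN/m
FS = 581.3 / 326.2 = 1.782

FS = 1.78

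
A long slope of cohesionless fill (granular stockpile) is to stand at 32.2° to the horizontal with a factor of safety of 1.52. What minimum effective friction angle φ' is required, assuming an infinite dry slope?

FS = tanφ'/tanβ ⇒ tanφ' = FS · tanβ = 1.52 · tan32.2° = 0.9572
φ' = arctan(0.9572) = 43.75°

φ' = 43.7°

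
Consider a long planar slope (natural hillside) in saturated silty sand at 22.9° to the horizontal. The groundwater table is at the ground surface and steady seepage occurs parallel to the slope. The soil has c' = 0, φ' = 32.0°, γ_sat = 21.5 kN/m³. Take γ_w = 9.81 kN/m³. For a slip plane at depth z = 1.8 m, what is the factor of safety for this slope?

With seepage parallel to the slope and the water table at the surface, the effective normal stress on the slip plane uses the buoyant unit weight γ' = γ_sat − γ_w while the driving shear stress uses γ_sat:
FS = [c' + γ' z cos²β tanφ'] / [γ_sat z sinβ cosβ]
(For c' = 0 this reduces to FS = (γ'/γ_sat)·tanφ'/tanβ.)
γ' = 21.5 − 9.81 = 11.69 kN/m³
Numerator = 0.0 + 11.69·1.8·cos²22.9°·tan32.0° = 0.0 + 11.69·1.8·0.8486·0.6249 = 11.158 kPa
Denominator = 21.5·1.8·sin22.9°·cos22.9° = 21.5·1.8·0.3891·0.9212 = 13.872 kPa
FS = 11.158 / 13.872 = 0.804

FS = 0.80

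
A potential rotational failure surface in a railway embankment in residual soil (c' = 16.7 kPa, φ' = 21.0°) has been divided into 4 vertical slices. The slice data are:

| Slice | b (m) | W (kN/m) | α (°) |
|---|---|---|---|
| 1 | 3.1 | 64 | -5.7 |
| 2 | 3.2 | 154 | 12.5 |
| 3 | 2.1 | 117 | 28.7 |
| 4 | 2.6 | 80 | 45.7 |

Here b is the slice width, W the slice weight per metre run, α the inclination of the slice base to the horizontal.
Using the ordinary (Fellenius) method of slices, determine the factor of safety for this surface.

FS = 2.51

Ordinary method of slices: FS = Σ[c'·Δl_i + (W_i cosα_i)·tanφ'] / Σ W_i sinα_i, with Δl_i = b_i / cosα_i.
Slice 1: Δl = 3.1/cos(-5.7°) = 3.115 m; N'_1 = 64·cos(-5.7°) = 63.7; c'Δl = 52.03; W sinα = -6.4
Slice 2: Δl = 3.2/cos12.5° = 3.278 m; N'_2 = 154·cos12.5° = 150.3; c'Δl = 54.74; W sinα = 33.3
Slice 3: Δl = 2.1/cos28.7° = 2.394 m; N'_3 = 117·cos28.7° = 102.6; c'Δl = 39.98; W sinα = 56.2
Slice 4: Δl = 2.6/cos45.7° = 3.723 m; N'_4 = 80·cos45.7° = 55.9; c'Δl = 62.17; W sinα = 57.3
Σc'Δl = 208.9 kN/m; ΣN' = 372.5 kN/m; ΣW sinα = 140.4 kN/m
Resisting = 208.9 + 372.5·tan21.0° = 208.9 + 143.0 = 351.9 kN/m
FS = 351.9 / 140.4 = 2.506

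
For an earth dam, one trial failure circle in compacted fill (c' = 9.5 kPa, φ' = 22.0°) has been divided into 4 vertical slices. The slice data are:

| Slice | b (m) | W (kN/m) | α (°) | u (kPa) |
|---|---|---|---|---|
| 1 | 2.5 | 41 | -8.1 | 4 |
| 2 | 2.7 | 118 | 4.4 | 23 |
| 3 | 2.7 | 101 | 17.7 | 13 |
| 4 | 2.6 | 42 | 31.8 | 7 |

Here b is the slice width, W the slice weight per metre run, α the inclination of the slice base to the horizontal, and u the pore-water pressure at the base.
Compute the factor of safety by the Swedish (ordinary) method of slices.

Ordinary method of slices: FS = Σ[c'·Δl_i + (W_i cosα_i − u_i·Δl_i)·tanφ'] / Σ W_i sinα_i, with Δl_i = b_i / cosα_i.
Slice 1: Δl = 2.5/cos(-8.1°) = 2.525 m; N'_1 = 41·cos(-8.1°) − 4·2.525 = 30.5; c'Δl = 23.99; W sinα = -5.8
Slice 2: Δl = 2.7/cos4.4° = 2.708 m; N'_2 = 118·cos4.4° − 23·2.708 = 55.4; c'Δl = 25.73; W sinα = 9.1
Slice 3: Δl = 2.7/cos17.7° = 2.834 m; N'_3 = 101·cos17.7° − 13·2.834 = 59.4; c'Δl = 26.92; W sinα = 30.7
Slice 4: Δl = 2.6/cos31.8° = 3.059 m; N'_4 = 42·cos31.8° − 7·3.059 = 14.3; c'Δl = 29.06; W sinα = 22.1
Σc'Δl = 105.7 kN/m; ΣN' = 159.5 kN/m; ΣW sinα = 56.1 kN/m
Resisting = 105.7 + 159.5·tan22.0° = 105.7 + 64.4 = 170.2 kN/m
FS = 170.2 / 56.1 = 3.032

FS = 3.03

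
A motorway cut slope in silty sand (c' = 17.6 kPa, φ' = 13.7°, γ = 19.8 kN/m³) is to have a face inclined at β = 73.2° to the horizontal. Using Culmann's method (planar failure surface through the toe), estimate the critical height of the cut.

H_c = 6.72 m

Culmann's analysis gives the critical failure plane at α_cr = (β + φ')/2 = (73.2 + 13.7)/2 = 43.5°, and the critical height
H_c = (4c'/γ) · sinβ cosφ' / [1 − cos(β − φ')]
    = (4·17.6/19.8) · sin73.2°·cos13.7° / [1 − cos(59.5°)]
    = 3.556 · 0.9573·0.9715 / [1 − 0.5075]
    = 3.556 · 0.9301 / 0.4925
    = 6.72 m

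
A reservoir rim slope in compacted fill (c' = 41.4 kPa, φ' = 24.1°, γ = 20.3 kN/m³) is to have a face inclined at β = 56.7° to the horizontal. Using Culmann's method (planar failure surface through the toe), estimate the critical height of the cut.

Culmann's analysis gives the critical failure plane at α_cr = (β + φ')/2 = (56.7 + 24.1)/2 = 40.4°, and the critical height
H_c = (4c'/γ) · sinβ cosφ' / [1 − cos(β − φ')]
    = (4·41.4/20.3) · sin56.7°·cos24.1° / [1 − cos(32.6°)]
    = 8.158 · 0.8358·0.9128 / [1 − 0.8425]
    = 8.158 · 0.7630 / 0.1575
    = 39.50 m

H_c = 39.50 m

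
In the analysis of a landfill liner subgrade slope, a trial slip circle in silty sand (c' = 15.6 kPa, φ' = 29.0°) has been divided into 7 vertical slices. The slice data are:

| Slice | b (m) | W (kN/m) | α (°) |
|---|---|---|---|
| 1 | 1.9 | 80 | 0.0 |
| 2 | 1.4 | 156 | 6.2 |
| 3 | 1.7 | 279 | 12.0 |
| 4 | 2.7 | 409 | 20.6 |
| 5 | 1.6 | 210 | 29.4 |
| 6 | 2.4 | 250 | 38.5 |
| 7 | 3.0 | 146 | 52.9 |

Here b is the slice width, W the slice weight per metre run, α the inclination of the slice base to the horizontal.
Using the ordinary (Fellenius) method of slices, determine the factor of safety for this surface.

Ordinary method of slices: FS = Σ[c'·Δl_i + (W_i cosα_i)·tanφ'] / Σ W_i sinα_i, with Δl_i = b_i / cosα_i.
Slice 1: Δl = 1.9/cos0.0° = 1.900 m; N'_1 = 80·cos0.0° = 80.0; c'Δl = 29.64; W sinα = 0.0
Slice 2: Δl = 1.4/cos6.2° = 1.408 m; N'_2 = 156·cos6.2° = 155.1; c'Δl = 21.97; W sinα = 16.8
Slice 3: Δl = 1.7/cos12.0° = 1.738 m; N'_3 = 279·cos12.0° = 272.9; c'Δl = 27.11; W sinα = 58.0
Slice 4: Δl = 2.7/cos20.6° = 2.884 m; N'_4 = 409·cos20.6° = 382.8; c'Δl = 45.00; W sinα = 143.9
Slice 5: Δl = 1.6/cos29.4° = 1.837 m; N'_5 = 210·cos29.4° = 183.0; c'Δl = 28.65; W sinα = 103.1
Slice 6: Δl = 2.4/cos38.5° = 3.067 m; N'_6 = 250·cos38.5° = 195.7; c'Δl = 47.84; W sinα = 155.6
Slice 7: Δl = 3.0/cos52.9° = 4.973 m; N'_7 = 146·cos52.9° = 88.1; c'Δl = 77.59; W sinα = 116.4
Σc'Δl = 277.8 kN/m; ΣN' = 1357.5 kN/m; ΣW sinα = 593.9 kN/m
Resisting = 277.8 + 1357.5·tan29.0° = 277.8 + 752.5 = 1030.3 kN/m
FS = 1030.3 / 593.9 = 1.735

FS = 1.73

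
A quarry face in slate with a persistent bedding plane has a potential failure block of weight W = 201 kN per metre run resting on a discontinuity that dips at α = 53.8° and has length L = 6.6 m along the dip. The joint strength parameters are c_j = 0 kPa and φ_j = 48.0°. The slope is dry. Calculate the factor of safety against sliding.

FS = 0.81

Resolving the block weight along and normal to the plane and applying the Mohr–Coulomb strength on the joint:
N' = W cosα = 201·cos53.8° = 118.7 kN/m
Driving force T = W sinα = 201·sin53.8° = 162.2 kN/m
Resisting force R = c_j·L + N'·tanφ_j = 0·6.6 + 118.7·tan48.0° = 0.0 + 131.8 = 131.8 kN/m
FS = R / T = 131.8 / 162.2 = 0.813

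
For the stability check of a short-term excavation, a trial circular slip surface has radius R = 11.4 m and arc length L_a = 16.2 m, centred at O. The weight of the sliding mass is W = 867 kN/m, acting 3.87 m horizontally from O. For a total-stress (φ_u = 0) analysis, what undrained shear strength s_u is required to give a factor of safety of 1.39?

s_u = 25.3 kPa

FS = s_u·L_a·R / (W·d), so s_u = FS·W·d / (L_a·R).
s_u = 1.39·867·3.87 / (16.20·11.4) = 4663.9 / 184.68 = 25.25 kPa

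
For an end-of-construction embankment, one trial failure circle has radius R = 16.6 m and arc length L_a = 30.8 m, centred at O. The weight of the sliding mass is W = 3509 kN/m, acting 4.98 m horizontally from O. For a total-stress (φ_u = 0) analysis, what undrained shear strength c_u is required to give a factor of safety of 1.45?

FS = c_u·L_a·R / (W·d), so c_u = FS·W·d / (L_a·R).
c_u = 1.45·3509·4.98 / (30.80·16.6) = 25338.5 / 511.28 = 49.56 kPa

c_u = 49.6 kPa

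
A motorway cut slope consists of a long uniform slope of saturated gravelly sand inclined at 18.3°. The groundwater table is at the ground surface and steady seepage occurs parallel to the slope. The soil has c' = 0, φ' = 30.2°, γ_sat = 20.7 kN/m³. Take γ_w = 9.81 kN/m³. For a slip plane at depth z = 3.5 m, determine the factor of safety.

With seepage parallel to the slope and the water table at the surface, the effective normal stress on the slip plane uses the buoyant unit weight γ' = γ_sat − γ_w while the driving shear stress uses γ_sat:
FS = [c' + γ' z cos²β tanφ'] / [γ_sat z sinβ cosβ]
(For c' = 0 this reduces to FS = (γ'/γ_sat)·tanφ'/tanβ.)
γ' = 20.7 − 9.81 = 10.89 kN/m³
Numerator = 0.0 + 10.89·3.5·cos²18.3°·tan30.2° = 0.0 + 10.89·3.5·0.9014·0.5820 = 19.996 kPa
Denominator = 20.7·3.5·sin18.3°·cos18.3° = 20.7·3.5·0.3140·0.9494 = 21.598 kPa
FS = 19.996 / 21.598 = 0.926

FS = 0.93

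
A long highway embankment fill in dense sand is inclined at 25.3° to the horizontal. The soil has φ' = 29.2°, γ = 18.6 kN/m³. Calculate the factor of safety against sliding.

FS = 1.18

For a dry cohesionless infinite slope the factor of safety is FS = tanφ' / tanβ.
FS = tan29.2° / tan25.3° = 0.5589 / 0.4727 = 1.182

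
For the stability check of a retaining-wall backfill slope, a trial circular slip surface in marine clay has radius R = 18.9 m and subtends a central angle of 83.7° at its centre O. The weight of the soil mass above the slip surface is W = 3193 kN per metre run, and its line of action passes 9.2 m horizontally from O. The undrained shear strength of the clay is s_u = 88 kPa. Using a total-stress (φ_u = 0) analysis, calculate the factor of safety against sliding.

Taking moments about the centre O, the resisting moment is provided by the undrained shear strength acting along the arc:
Arc length L_a = R·θ = 18.9·(83.7°·π/180) = 18.9·1.4608 = 27.61 m
M_R = s_u·L_a·R = 88·27.61·18.9 = 45920.8 kN·m/m
M_D = W·d = 3193·9.2 = 29375.6 kN·m/m
FS = M_R / M_D = 45920.8 / 29375.6 = 1.563

FS = 1.56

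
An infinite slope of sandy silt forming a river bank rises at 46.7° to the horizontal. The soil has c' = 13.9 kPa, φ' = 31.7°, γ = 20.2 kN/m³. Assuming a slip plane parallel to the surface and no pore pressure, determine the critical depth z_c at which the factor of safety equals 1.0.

Setting FS = 1.00 in FS = [c' + γz cos²β tanφ'] / [γz sinβ cosβ] and solving for z:
z = c' / [γ cosβ (FS·sinβ − cosβ·tanφ')]
  = 13.9 / [20.2·cos46.7°·(1.00·sin46.7° − cos46.7°·tan31.7°)]
  = 13.9 / [20.2·0.6858·(1.00·0.7278 − 0.6858·0.6176)]
  = 13.9 / 4.2143 = 3.298 m

z_c = 3.30 m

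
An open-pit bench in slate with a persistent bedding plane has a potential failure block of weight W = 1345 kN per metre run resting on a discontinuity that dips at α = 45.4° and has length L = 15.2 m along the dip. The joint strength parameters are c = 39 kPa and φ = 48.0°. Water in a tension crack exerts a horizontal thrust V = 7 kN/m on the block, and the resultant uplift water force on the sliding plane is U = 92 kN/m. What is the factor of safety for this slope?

Resolving the block weight along and normal to the plane and applying the Mohr–Coulomb strength on the joint:
N' = W cosα − U − V sinα = 1345·cos45.4° − 92 − 7·sin45.4° = 847.4 kN/m
Driving force T = W sinα + V cosα = 1345·sin45.4° + 7·cos45.4° = 962.6 kN/m
Resisting force R = c·L + N'·tanφ = 39·15.2 + 847.4·tan48.0° = 592.8 + 941.1 = 1533.9 kN/m
FS = R / T = 1533.9 / 962.6 = 1.594

FS = 1.59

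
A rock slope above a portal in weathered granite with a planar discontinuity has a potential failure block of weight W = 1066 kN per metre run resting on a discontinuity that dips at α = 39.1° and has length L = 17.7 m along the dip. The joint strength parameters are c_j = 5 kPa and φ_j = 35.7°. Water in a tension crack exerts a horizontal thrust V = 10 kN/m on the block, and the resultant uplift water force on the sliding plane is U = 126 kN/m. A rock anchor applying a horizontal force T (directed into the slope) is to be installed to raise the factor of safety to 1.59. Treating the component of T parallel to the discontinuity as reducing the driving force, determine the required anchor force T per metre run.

Resolving forces along and normal to the sliding plane, with the horizontal anchor force T adding T·sinα to the effective normal force and T·cosα acting up the plane against the driving force:
FS = [c_jL + (W cosα − U − V sinα + T sinα) tanφ_j] / [W sinα + V cosα − T cosα]
Without the anchor: N' = 695.0 kN/m, driving T_d = 680.1 kN/m, resisting R = 5·17.7 + 695.0·tan35.7° = 587.9 kN/m, FS = 0.86.
Setting FS = 1.59 and solving for T:
1.59·(680.1 − T cos39.1°) = 587.9 + T sin39.1°·tan35.7°
T·(sin39.1°·tan35.7° + 1.59·cos39.1°) = 1.59·680.1 − 587.9
T·(0.6307·0.7186 + 1.59·0.7760) = 1081.3 − 587.9 = 493.4
T·1.6871 = 493.4
T = 292.5 kN/m

T = 292 kN/m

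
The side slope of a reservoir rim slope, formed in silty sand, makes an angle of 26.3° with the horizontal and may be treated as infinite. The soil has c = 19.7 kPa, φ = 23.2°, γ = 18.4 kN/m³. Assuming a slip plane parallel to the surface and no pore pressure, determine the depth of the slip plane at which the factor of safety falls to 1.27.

Setting FS = 1.27 in FS = [c + γz cos²β tanφ] / [γz sinβ cosβ] and solving for z:
z = c / [γ cosβ (FS·sinβ − cosβ·tanφ)]
  = 19.7 / [18.4·cos26.3°·(1.27·sin26.3° − cos26.3°·tan23.2°)]
  = 19.7 / [18.4·0.8965·(1.27·0.4431 − 0.8965·0.4286)]
  = 19.7 / 2.9439 = 6.692 m

z = 6.69 m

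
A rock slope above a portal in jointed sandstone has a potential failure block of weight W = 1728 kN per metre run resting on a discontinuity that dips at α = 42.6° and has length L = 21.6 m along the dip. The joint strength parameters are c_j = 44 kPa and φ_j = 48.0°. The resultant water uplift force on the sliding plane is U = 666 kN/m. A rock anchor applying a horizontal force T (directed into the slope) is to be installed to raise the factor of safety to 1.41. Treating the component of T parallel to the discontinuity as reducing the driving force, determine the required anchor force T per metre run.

T = 14 kN/m

Resolving forces along and normal to the sliding plane, with the horizontal anchor force T adding T·sinα to the effective normal force and T·cosα acting up the plane against the driving force:
FS = [c_jL + (W cosα − U + T sinα) tanφ_j] / [W sinα − T cosα]
Without the anchor: N' = 606.0 kN/m, driving T_d = 1169.6 kN/m, resisting R = 44·21.6 + 606.0·tan48.0° = 1623.4 kN/m, FS = 1.39.
Setting FS = 1.41 and solving for T:
1.41·(1169.6 − T cos42.6°) = 1623.4 + T sin42.6°·tan48.0°
T·(sin42.6°·tan48.0° + 1.41·cos42.6°) = 1.41·1169.6 − 1623.4
T·(0.6769·1.1106 + 1.41·0.7361) = 1649.2 − 1623.4 = 25.8
T·1.7896 = 25.8
T = 14.4 kN/m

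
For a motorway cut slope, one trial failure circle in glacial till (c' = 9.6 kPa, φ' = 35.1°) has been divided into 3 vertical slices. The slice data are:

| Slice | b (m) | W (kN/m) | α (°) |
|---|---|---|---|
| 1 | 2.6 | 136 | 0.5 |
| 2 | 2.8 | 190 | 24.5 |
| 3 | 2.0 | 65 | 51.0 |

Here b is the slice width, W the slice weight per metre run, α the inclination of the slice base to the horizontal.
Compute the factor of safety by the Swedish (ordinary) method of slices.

FS = 2.54

Ordinary method of slices: FS = Σ[c'·Δl_i + (W_i cosα_i)·tanφ'] / Σ W_i sinα_i, with Δl_i = b_i / cosα_i.
Slice 1: Δl = 2.6/cos0.5° = 2.600 m; N'_1 = 136·cos0.5° = 136.0; c'Δl = 24.96; W sinα = 1.2
Slice 2: Δl = 2.8/cos24.5° = 3.077 m; N'_2 = 190·cos24.5° = 172.9; c'Δl = 29.54; W sinα = 78.8
Slice 3: Δl = 2.0/cos51.0° = 3.178 m; N'_3 = 65·cos51.0° = 40.9; c'Δl = 30.51; W sinα = 50.5
Σc'Δl = 85.0 kN/m; ΣN' = 349.8 kN/m; ΣW sinα = 130.5 kN/m
Resisting = 85.0 + 349.8·tan35.1° = 85.0 + 245.8 = 330.8 kN/m
FS = 330.8 / 130.5 = 2.535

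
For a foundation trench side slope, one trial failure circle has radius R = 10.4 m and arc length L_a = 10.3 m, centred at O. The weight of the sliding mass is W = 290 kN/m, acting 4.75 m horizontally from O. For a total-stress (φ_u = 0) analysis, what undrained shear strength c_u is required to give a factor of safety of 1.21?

c_u = 15.6 kPa

FS = c_u·L_a·R / (W·d), so c_u = FS·W·d / (L_a·R).
c_u = 1.21·290·4.75 / (10.30·10.4) = 1666.8 / 107.12 = 15.56 kPa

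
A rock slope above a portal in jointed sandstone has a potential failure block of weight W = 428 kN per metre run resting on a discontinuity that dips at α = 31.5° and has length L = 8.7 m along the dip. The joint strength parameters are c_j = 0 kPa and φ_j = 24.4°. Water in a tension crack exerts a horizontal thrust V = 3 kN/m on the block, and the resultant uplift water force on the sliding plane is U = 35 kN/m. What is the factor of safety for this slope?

FS = 0.66

Resolving the block weight along and normal to the plane and applying the Mohr–Coulomb strength on the joint:
N' = W cosα − U − V sinα = 428·cos31.5° − 35 − 3·sin31.5° = 328.4 kN/m
Driving force T = W sinα + V cosα = 428·sin31.5° + 3·cos31.5° = 226.2 kN/m
Resisting force R = c_j·L + N'·tanφ_j = 0·8.7 + 328.4·tan24.4° = 0.0 + 149.0 = 149.0 kN/m
FS = R / T = 149.0 / 226.2 = 0.659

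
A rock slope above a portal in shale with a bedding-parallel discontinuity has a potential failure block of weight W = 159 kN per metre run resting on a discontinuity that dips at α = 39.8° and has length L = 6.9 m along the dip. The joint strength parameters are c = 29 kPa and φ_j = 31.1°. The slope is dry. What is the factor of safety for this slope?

Resolving the block weight along and normal to the plane and applying the Mohr–Coulomb strength on the joint:
N' = W cosα = 159·cos39.8° = 122.2 kN/m
Driving force T = W sinα = 159·sin39.8° = 101.8 kN/m
Resisting force R = c·L + N'·tanφ_j = 29·6.9 + 122.2·tan31.1° = 200.1 + 73.7 = 273.8 kN/m
FS = R / T = 273.8 / 101.8 = 2.690

FS = 2.69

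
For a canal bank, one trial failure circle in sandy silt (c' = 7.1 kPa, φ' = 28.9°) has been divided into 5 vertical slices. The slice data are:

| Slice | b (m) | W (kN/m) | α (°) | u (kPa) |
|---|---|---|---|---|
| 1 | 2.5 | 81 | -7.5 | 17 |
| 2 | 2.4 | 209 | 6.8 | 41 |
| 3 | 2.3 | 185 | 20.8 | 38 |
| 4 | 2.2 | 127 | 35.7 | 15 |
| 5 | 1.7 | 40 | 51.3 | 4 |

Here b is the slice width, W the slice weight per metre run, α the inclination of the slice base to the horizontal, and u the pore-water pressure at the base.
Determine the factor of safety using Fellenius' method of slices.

FS = 1.39

Ordinary method of slices: FS = Σ[c'·Δl_i + (W_i cosα_i − u_i·Δl_i)·tanφ'] / Σ W_i sinα_i, with Δl_i = b_i / cosα_i.
Slice 1: Δl = 2.5/cos(-7.5°) = 2.522 m; N'_1 = 81·cos(-7.5°) − 17·2.522 = 37.4; c'Δl = 17.90; W sinα = -10.6
Slice 2: Δl = 2.4/cos6.8° = 2.417 m; N'_2 = 209·cos6.8° − 41·2.417 = 108.4; c'Δl = 17.16; W sinα = 24.7
Slice 3: Δl = 2.3/cos20.8° = 2.460 m; N'_3 = 185·cos20.8° − 38·2.460 = 79.4; c'Δl = 17.47; W sinα = 65.7
Slice 4: Δl = 2.2/cos35.7° = 2.709 m; N'_4 = 127·cos35.7° − 15·2.709 = 62.5; c'Δl = 19.23; W sinα = 74.1
Slice 5: Δl = 1.7/cos51.3° = 2.719 m; N'_5 = 40·cos51.3° − 4·2.719 = 14.1; c'Δl = 19.30; W sinα = 31.2
Σc'Δl = 91.1 kN/m; ΣN' = 302.0 kN/m; ΣW sinα = 185.2 kN/m
Resisting = 91.1 + 302.0·tan28.9° = 91.1 + 166.7 = 257.8 kN/m
FS = 257.8 / 185.2 = 1.392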